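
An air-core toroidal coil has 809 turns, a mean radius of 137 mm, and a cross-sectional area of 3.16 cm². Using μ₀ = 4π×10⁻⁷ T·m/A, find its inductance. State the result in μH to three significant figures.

For a thin toroid, L = μ₀N²A/(2πR).
L = (4π×10⁻⁷)(809)²(3.160×10^-4) / (2π×0.137 m) = 3.019×10^-4 H.

L ≈ 302 μH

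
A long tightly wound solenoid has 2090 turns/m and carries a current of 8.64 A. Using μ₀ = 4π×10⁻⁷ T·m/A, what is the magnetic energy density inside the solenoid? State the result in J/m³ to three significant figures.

u ≈ 205 J/m³

B = μ₀nI = (4π×10⁻⁷)(2.090×10^3)(8.64) = 2.269×10^-2 T.
u = B²/(2μ₀) = (2.269×10^-2)²/(2×4π×10⁻⁷) = 204.9 J/m³.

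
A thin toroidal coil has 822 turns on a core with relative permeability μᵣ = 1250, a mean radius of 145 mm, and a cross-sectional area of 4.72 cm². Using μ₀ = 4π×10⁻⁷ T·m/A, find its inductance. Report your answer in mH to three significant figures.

For a thin toroid, L = μ₀μᵣN²A/(2πR).
L = (4π×10⁻⁷)(1250)(822)²(4.720×10^-4) / (2π×0.145 m) = 0.5499 H.

L ≈ 550 mH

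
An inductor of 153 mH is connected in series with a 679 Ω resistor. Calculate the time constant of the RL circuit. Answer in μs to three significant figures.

τ = L/R = (0.153 H)/(679 Ω) = 2.253×10^-4 s.

τ ≈ 225 μs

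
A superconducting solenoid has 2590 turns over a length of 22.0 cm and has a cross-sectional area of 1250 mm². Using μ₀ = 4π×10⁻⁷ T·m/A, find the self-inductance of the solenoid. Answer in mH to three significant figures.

A = 1250 mm² = 1.250×10^-3 m².
For a long solenoid, L = μ₀N²A/ℓ.
L = (4π×10⁻⁷)(2590)²(1.250×10^-3)/(0.22 m) = 4.790×10^-2 H.

L ≈ 47.9 mH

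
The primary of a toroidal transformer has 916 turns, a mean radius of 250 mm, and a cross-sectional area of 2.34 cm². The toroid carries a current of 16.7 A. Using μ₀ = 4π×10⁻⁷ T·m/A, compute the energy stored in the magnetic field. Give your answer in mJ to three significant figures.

U ≈ 21.9 mJ

L = μ₀N²A/(2πR) = (4π×10⁻⁷)(916)²(2.340×10^-4)/(2π×0.25) = 1.571×10^-4 H.
U = ½LI² = ½(1.571×10^-4)(16.7)² = 2.190×10^-2 J.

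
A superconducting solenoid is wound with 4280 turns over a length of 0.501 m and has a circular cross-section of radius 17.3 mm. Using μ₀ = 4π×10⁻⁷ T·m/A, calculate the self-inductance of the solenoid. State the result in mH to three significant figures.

L ≈ 43.2 mH

A = πr² = π(1.730×10^-2 m)² = 9.402×10^-4 m².
For a long solenoid, L = μ₀N²A/ℓ.
L = (4π×10⁻⁷)(4280)²(9.402×10^-4)/(0.501 m) = 4.320×10^-2 H.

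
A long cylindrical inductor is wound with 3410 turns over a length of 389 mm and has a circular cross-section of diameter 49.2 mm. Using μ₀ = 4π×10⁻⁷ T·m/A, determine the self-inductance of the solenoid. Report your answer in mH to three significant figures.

A = π(d/2)² = π(2.460×10^-2 m)² = 1.901×10^-3 m².
For a long solenoid, L = μ₀N²A/ℓ.
L = (4π×10⁻⁷)(3410)²(1.901×10^-3)/(0.389 m) = 7.141×10^-2 H.

L ≈ 71.4 mH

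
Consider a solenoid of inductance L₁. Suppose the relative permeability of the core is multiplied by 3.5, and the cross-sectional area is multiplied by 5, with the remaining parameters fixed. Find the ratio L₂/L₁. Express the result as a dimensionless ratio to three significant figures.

L₂/L₁ = 17.5

For a solenoid, L ∝ μᵣN²A/ℓ.
L₂/L₁ = (3.5) × (5) = 17.5.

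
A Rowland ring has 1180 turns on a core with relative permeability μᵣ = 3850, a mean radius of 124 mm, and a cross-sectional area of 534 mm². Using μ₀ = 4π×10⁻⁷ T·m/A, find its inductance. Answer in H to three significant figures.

For a thin toroid, L = μ₀μᵣN²A/(2πR).
L = (4π×10⁻⁷)(3850)(1180)²(5.340×10^-4) / (2π×0.124 m) = 4.617 H.

L ≈ 4.62 H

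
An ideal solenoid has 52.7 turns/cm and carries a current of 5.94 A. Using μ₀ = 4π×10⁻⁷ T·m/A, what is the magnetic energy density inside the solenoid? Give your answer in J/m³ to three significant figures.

B = μ₀nI = (4π×10⁻⁷)(5.270×10^3)(5.94) = 3.934×10^-2 T.
u = B²/(2μ₀) = (3.934×10^-2)²/(2×4π×10⁻⁷) = 615.7 J/m³.

u ≈ 616 J/m³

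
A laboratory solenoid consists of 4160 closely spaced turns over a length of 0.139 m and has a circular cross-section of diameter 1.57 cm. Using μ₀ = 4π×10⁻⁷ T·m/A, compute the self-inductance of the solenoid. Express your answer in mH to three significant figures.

A = π(d/2)² = π(7.850×10^-3 m)² = 1.936×10^-4 m².
For a long solenoid, L = μ₀N²A/ℓ.
L = (4π×10⁻⁷)(4160)²(1.936×10^-4)/(0.139 m) = 3.029×10^-2 H.

L ≈ 30.3 mH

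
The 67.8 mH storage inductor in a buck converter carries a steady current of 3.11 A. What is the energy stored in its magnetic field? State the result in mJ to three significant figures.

U ≈ 328 mJ

Stored magnetic energy: U = ½LI².
U = ½(6.780×10^-2 H)(3.11 A)² = 0.3279 J.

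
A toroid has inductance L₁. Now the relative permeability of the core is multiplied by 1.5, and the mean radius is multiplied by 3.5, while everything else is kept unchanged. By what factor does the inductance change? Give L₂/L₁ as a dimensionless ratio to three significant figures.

For a toroid, L ∝ μᵣN²A/R.
L₂/L₁ = (1.5) × (3.5)^-1 = 0.429.

L₂/L₁ = 0.429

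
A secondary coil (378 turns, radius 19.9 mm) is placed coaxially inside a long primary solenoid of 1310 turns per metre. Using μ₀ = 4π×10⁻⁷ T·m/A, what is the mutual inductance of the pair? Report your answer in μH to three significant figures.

M ≈ 774 μH

The outer solenoid produces a uniform field B₁ = μ₀n₁I₁ across the inner coil,
so the flux linkage is N₂Φ = N₂B₁A₂ = μ₀n₁N₂A₂·I₁, giving M = μ₀n₁N₂A₂.
A₂ = πr² = π(1.990×10^-2 m)² = 1.244×10^-3 m².
M = (4π×10⁻⁷)(1310)(378)(1.244×10^-3) = 7.742×10^-4 H.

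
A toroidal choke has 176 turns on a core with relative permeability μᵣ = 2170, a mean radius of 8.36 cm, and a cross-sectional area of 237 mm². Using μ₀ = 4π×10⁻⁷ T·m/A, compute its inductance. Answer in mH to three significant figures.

L ≈ 38.1 mH

For a thin toroid, L = μ₀μᵣN²A/(2πR).
L = (4π×10⁻⁷)(2170)(176)²(2.370×10^-4) / (2π×8.360×10^-2 m) = 3.811×10^-2 H.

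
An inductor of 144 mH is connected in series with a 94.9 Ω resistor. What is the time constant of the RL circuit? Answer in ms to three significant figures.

τ ≈ 1.52 ms

τ = L/R = (0.144 H)/(94.9 Ω) = 1.517×10^-3 s.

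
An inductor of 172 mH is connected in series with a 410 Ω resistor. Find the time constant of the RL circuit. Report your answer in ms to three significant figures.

τ ≈ 0.420 ms

τ = L/R = (0.172 H)/(410 Ω) = 4.195×10^-4 s.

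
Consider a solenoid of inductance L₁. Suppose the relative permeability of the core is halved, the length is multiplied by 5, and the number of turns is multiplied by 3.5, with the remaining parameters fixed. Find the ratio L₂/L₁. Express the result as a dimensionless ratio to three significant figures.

For a solenoid, L ∝ μᵣN²A/ℓ.
L₂/L₁ = (0.5) × (5)^-1 × (3.5)^2 = 1.23.

L₂/L₁ = 1.23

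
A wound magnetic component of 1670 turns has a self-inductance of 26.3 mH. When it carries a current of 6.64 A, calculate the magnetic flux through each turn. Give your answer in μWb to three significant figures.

Φ_B ≈ 105 μWb

From L = NΦ_B/I, the flux per turn is Φ_B = LI/N.
Φ_B = (2.630×10^-2 H)(6.64 A)/1670 = 1.046×10^-4 Wb.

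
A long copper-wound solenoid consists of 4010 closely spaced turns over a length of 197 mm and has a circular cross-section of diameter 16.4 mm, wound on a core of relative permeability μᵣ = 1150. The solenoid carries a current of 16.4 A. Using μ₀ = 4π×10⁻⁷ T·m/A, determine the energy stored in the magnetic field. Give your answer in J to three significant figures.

U ≈ 3350 J

A = π(d/2)² = π(8.200×10^-3 m)² = 2.112×10^-4 m².
L = μ₀μᵣN²A/ℓ = (4π×10⁻⁷)(1150)(4010)²(2.112×10^-4)/(0.197) = 24.92 H.
U = ½LI² = ½(24.92)(16.4)² = 3.351×10^3 J.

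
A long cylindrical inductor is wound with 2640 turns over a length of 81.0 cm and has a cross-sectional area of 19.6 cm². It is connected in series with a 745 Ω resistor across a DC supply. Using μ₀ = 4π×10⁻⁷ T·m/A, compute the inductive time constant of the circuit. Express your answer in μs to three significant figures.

τ ≈ 28.4 μs

A = 19.6 cm² = 1.960×10^-3 m².
L = μ₀N²A/ℓ = (4π×10⁻⁷)(2640)²(1.960×10^-3)/(0.81) = 2.119×10^-2 H.
τ = L/R = (2.119×10^-2)/(745) = 2.8447×10^-5 s.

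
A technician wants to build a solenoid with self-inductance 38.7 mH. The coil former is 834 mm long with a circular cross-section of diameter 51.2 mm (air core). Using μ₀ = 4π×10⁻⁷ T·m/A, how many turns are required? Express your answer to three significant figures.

A = π(d/2)² = π(2.560×10^-2 m)² = 2.059×10^-3 m².
From L = μ₀N²A/ℓ, N = √(Lℓ / (μ₀A)).
N = √[(3.870×10^-2)(0.834) / ((4π×10⁻⁷)×2.059×10^-3)] = √(1.247×10^7) ≈ 3532.0.

N ≈ 3530 turns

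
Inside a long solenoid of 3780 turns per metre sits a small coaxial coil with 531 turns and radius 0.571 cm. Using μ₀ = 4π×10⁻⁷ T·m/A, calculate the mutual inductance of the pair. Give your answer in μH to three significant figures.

The outer solenoid produces a uniform field B₁ = μ₀n₁I₁ across the inner coil,
so the flux linkage is N₂Φ = N₂B₁A₂ = μ₀n₁N₂A₂·I₁, giving M = μ₀n₁N₂A₂.
A₂ = πr² = π(5.710×10^-3 m)² = 1.024×10^-4 m².
M = (4π×10⁻⁷)(3780)(531)(1.024×10^-4) = 2.584×10^-4 H.

M ≈ 258 μH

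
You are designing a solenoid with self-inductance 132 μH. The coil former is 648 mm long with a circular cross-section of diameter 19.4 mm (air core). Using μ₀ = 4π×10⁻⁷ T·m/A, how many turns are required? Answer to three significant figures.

A = π(d/2)² = π(9.700×10^-3 m)² = 2.956×10^-4 m².
From L = μ₀N²A/ℓ, N = √(Lℓ / (μ₀A)).
N = √[(1.320×10^-4)(0.648) / ((4π×10⁻⁷)×2.956×10^-4)] = √(2.303×10^5) ≈ 479.9.

N ≈ 480 turns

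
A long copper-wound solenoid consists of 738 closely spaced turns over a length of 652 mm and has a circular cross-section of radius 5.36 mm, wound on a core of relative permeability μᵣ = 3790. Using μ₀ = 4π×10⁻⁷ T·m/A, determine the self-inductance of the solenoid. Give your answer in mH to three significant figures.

L ≈ 359 mH

A = πr² = π(5.360×10^-3 m)² = 9.026×10^-5 m².
For a long solenoid, L = μ₀μᵣN²A/ℓ.
L = (4π×10⁻⁷)(3790)(738)²(9.026×10^-5)/(0.652 m) = 0.3591 H.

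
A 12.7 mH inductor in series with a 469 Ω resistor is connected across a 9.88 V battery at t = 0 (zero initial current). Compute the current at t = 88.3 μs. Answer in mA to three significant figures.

I ≈ 20.3 mA

τ = L/R = 1.270×10^-2/469 = 2.708×10^-5 s; final current I_∞ = ε/R = 9.88/469 = 2.107×10^-2 A.
I(t) = I_∞(1 − e^(−t/τ)) with t/τ = 3.261.
I = (2.107×10^-2)(1 − e^(−3.261)) = 2.026×10^-2 A.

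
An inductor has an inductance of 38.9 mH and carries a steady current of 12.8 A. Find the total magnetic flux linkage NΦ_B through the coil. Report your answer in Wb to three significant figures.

NΦ_B ≈ 0.498 Wb

From L = NΦ_B/I, the flux linkage is NΦ_B = LI.
NΦ_B = (3.890×10^-2 H)(12.8 A) = 0.4979 Wb.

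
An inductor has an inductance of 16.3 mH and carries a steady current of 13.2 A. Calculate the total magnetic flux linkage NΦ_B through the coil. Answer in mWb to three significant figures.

NΦ_B ≈ 215 mWb

From L = NΦ_B/I, the flux linkage is NΦ_B = LI.
NΦ_B = (1.630×10^-2 H)(13.2 A) = 0.2152 Wb.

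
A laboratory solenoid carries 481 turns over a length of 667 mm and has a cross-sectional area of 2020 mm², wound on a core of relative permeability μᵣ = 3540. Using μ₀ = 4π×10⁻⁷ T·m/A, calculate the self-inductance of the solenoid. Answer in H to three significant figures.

A = 2020 mm² = 2.020×10^-3 m².
For a long solenoid, L = μ₀μᵣN²A/ℓ.
L = (4π×10⁻⁷)(3540)(481)²(2.020×10^-3)/(0.667 m) = 3.117 H.

L ≈ 3.12 H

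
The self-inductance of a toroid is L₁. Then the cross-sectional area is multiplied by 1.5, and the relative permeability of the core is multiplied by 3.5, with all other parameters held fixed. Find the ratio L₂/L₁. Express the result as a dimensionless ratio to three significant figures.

L₂/L₁ = 5.25

For a toroid, L ∝ μᵣN²A/R.
L₂/L₁ = (1.5) × (3.5) = 5.25.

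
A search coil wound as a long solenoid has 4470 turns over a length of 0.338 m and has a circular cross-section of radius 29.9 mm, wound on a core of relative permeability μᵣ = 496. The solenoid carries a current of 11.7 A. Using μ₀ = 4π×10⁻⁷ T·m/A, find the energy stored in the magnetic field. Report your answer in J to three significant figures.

U ≈ 7080 J

A = πr² = π(2.990×10^-2 m)² = 2.809×10^-3 m².
L = μ₀μᵣN²A/ℓ = (4π×10⁻⁷)(496)(4470)²(2.809×10^-3)/(0.338) = 103.49 H.
U = ½LI² = ½(103.49)(11.7)² = 7.083×10^3 J.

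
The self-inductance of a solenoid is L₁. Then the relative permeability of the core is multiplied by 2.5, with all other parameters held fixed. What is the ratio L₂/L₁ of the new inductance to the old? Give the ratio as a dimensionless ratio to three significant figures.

For a solenoid, L ∝ μᵣN²A/ℓ.
L₂/L₁ = (2.5) = 2.50.

L₂/L₁ = 2.50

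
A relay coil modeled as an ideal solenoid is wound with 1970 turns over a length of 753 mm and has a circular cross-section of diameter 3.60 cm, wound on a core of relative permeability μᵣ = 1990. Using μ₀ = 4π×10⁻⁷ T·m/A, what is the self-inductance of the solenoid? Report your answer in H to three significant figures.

L ≈ 13.1 H

A = π(d/2)² = π(1.800×10^-2 m)² = 1.018×10^-3 m².
For a long solenoid, L = μ₀μᵣN²A/ℓ.
L = (4π×10⁻⁷)(1990)(1970)²(1.018×10^-3)/(0.753 m) = 13.12 H.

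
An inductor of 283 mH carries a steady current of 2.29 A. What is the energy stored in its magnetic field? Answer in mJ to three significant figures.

Stored magnetic energy: U = ½LI².
U = ½(0.283 H)(2.29 A)² = 0.742 J.

U ≈ 742 mJ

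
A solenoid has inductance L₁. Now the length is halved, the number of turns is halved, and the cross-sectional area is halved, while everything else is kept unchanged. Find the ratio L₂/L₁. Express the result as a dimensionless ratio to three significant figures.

L₂/L₁ = 0.250

For a solenoid, L ∝ μᵣN²A/ℓ.
L₂/L₁ = (0.5)^-1 × (0.5)^2 × (0.5) = 0.250.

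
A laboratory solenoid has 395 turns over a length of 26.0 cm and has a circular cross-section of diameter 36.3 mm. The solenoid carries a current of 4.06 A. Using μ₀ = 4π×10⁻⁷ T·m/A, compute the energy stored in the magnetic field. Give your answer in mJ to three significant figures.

A = π(d/2)² = π(1.815×10^-2 m)² = 1.0349×10^-3 m².
L = μ₀N²A/ℓ = (4π×10⁻⁷)(395)²(1.0349×10^-3)/(0.26) = 7.804×10^-4 H.
U = ½LI² = ½(7.804×10^-4)(4.06)² = 6.432×10^-3 J.

U ≈ 6.43 mJ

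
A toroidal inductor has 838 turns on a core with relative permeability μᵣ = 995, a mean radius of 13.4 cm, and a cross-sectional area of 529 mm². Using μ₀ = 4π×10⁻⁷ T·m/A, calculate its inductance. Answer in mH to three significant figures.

L ≈ 552 mH

For a thin toroid, L = μ₀μᵣN²A/(2πR).
L = (4π×10⁻⁷)(995)(838)²(5.290×10^-4) / (2π×0.134 m) = 0.5517 H.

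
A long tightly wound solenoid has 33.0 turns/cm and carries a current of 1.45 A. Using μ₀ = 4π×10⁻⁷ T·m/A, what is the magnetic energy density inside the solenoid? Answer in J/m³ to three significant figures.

u ≈ 14.4 J/m³

B = μ₀nI = (4π×10⁻⁷)(3.300×10^3)(1.45) = 6.013×10^-3 T.
u = B²/(2μ₀) = (6.013×10^-3)²/(2×4π×10⁻⁷) = 14.39 J/m³.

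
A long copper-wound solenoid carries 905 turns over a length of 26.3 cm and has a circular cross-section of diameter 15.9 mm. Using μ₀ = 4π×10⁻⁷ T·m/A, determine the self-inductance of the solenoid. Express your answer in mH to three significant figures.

L ≈ 0.777 mH

A = π(d/2)² = π(7.950×10^-3 m)² = 1.986×10^-4 m².
For a long solenoid, L = μ₀N²A/ℓ.
L = (4π×10⁻⁷)(905)²(1.986×10^-4)/(0.263 m) = 7.770×10^-4 H.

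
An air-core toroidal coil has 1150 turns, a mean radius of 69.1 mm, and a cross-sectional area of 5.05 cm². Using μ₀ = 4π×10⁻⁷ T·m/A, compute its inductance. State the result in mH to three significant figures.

L ≈ 1.93 mH

For a thin toroid, L = μ₀N²A/(2πR).
L = (4π×10⁻⁷)(1150)²(5.050×10^-4) / (2π×6.910×10^-2 m) = 1.933×10^-3 H.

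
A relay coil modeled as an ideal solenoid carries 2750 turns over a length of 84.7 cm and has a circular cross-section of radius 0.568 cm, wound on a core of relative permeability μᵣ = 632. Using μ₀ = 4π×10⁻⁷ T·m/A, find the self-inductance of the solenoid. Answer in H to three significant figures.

L ≈ 0.719 H

A = πr² = π(5.680×10^-3 m)² = 1.014×10^-4 m².
For a long solenoid, L = μ₀μᵣN²A/ℓ.
L = (4π×10⁻⁷)(632)(2750)²(1.014×10^-4)/(0.847 m) = 0.7187 H.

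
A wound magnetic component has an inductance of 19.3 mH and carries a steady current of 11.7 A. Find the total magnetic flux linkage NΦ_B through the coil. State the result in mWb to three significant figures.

From L = NΦ_B/I, the flux linkage is NΦ_B = LI.
NΦ_B = (1.930×10^-2 H)(11.7 A) = 0.2258 Wb.

NΦ_B ≈ 226 mWb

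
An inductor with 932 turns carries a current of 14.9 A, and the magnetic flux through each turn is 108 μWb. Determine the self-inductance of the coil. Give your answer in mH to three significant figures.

Self-inductance is defined by L = NΦ_B/I (flux linkage over current).
L = (932)(1.080×10^-4 Wb)/(14.9 A) = 6.755×10^-3 H.

L ≈ 6.76 mH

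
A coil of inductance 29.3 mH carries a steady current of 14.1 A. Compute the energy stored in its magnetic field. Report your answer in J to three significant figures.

U ≈ 2.91 J

Stored magnetic energy: U = ½LI².
U = ½(2.930×10^-2 H)(14.1 A)² = 2.913 J.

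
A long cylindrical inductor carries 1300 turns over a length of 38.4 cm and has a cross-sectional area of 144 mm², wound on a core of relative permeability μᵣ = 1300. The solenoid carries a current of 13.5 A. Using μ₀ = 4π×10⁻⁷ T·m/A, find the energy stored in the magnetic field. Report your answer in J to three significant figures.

U ≈ 94.3 J

A = 144 mm² = 1.440×10^-4 m².
L = μ₀μᵣN²A/ℓ = (4π×10⁻⁷)(1300)(1300)²(1.440×10^-4)/(0.384) = 1.035 H.
U = ½LI² = ½(1.035)(13.5)² = 94.34 J.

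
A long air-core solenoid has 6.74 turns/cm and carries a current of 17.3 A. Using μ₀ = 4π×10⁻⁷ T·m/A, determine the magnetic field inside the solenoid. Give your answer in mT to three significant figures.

B ≈ 14.7 mT

Inside a long solenoid, B = μ₀nI.
B = (4π×10⁻⁷)(674 m⁻¹)(17.3 A) = 1.465×10^-2 T.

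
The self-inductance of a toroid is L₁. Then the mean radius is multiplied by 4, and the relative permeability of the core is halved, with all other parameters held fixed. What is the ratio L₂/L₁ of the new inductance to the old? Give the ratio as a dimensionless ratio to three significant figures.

L₂/L₁ = 0.125

For a toroid, L ∝ μᵣN²A/R.
L₂/L₁ = (4)^-1 × (0.5) = 0.125.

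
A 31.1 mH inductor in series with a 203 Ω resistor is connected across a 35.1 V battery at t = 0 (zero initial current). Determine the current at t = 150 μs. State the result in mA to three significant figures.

I ≈ 108 mA

τ = L/R = 3.110×10^-2/203 = 1.532×10^-4 s; final current I_∞ = ε/R = 35.1/203 = 0.1729 A.
I(t) = I_∞(1 − e^(−t/τ)) with t/τ = 0.979.
I = (0.1729)(1 − e^(−0.979)) = 0.108 A.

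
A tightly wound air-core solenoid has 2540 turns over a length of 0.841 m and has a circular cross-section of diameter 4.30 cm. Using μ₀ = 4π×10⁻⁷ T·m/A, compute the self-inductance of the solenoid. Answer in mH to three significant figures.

A = π(d/2)² = π(2.150×10^-2 m)² = 1.452×10^-3 m².
For a long solenoid, L = μ₀N²A/ℓ.
L = (4π×10⁻⁷)(2540)²(1.452×10^-3)/(0.841 m) = 1.400×10^-2 H.

L ≈ 14.0 mH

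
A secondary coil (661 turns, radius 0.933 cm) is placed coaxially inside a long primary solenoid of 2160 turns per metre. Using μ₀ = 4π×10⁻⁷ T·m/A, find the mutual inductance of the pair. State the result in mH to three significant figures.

M ≈ 0.491 mH

The outer solenoid produces a uniform field B₁ = μ₀n₁I₁ across the inner coil,
so the flux linkage is N₂Φ = N₂B₁A₂ = μ₀n₁N₂A₂·I₁, giving M = μ₀n₁N₂A₂.
A₂ = πr² = π(9.330×10^-3 m)² = 2.7347×10^-4 m².
M = (4π×10⁻⁷)(2160)(661)(2.7347×10^-4) = 4.907×10^-4 H.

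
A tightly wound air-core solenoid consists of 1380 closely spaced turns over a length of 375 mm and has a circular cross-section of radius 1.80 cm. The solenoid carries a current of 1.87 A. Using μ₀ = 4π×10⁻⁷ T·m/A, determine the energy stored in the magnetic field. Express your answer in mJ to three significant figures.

A = πr² = π(1.800×10^-2 m)² = 1.018×10^-3 m².
L = μ₀N²A/ℓ = (4π×10⁻⁷)(1380)²(1.018×10^-3)/(0.375) = 6.496×10^-3 H.
U = ½LI² = ½(6.496×10^-3)(1.87)² = 1.136×10^-2 J.

U ≈ 11.4 mJ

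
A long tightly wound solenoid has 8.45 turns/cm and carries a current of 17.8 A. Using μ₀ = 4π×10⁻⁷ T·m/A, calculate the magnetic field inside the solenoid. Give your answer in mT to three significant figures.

B ≈ 18.9 mT

Inside a long solenoid, B = μ₀nI.
B = (4π×10⁻⁷)(845 m⁻¹)(17.8 A) = 1.890×10^-2 T.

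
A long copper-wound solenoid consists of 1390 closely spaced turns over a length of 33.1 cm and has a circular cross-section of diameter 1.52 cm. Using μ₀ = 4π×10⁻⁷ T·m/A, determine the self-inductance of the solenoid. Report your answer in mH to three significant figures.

A = π(d/2)² = π(7.600×10^-3 m)² = 1.8146×10^-4 m².
For a long solenoid, L = μ₀N²A/ℓ.
L = (4π×10⁻⁷)(1390)²(1.8146×10^-4)/(0.331 m) = 1.331×10^-3 H.

L ≈ 1.33 mH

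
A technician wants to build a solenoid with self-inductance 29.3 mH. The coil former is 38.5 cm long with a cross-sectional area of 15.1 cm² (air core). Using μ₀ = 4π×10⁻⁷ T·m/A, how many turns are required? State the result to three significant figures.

A = 15.1 cm² = 1.510×10^-3 m².
From L = μ₀N²A/ℓ, N = √(Lℓ / (μ₀A)).
N = √[(2.930×10^-2)(0.385) / ((4π×10⁻⁷)×1.510×10^-3)] = √(5.9449×10^6) ≈ 2438.2.

N ≈ 2440 turns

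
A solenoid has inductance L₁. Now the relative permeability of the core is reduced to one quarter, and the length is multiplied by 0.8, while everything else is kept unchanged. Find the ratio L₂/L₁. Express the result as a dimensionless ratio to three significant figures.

L₂/L₁ = 0.313

For a solenoid, L ∝ μᵣN²A/ℓ.
L₂/L₁ = (0.25) × (0.8)^-1 = 0.313.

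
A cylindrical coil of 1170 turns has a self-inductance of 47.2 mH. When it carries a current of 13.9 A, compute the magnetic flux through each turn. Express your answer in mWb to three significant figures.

From L = NΦ_B/I, the flux per turn is Φ_B = LI/N.
Φ_B = (4.720×10^-2 H)(13.9 A)/1170 = 5.608×10^-4 Wb.

Φ_B ≈ 0.561 mWb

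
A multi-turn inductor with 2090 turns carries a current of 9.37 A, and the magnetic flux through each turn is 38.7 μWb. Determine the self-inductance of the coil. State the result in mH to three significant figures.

Self-inductance is defined by L = NΦ_B/I (flux linkage over current).
L = (2090)(3.870×10^-5 Wb)/(9.37 A) = 8.632×10^-3 H.

L ≈ 8.63 mH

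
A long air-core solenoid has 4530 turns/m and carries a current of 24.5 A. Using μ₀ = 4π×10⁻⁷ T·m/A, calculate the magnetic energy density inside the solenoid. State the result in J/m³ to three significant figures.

B = μ₀nI = (4π×10⁻⁷)(4.530×10^3)(24.5) = 0.13947 T.
u = B²/(2μ₀) = (0.13947)²/(2×4π×10⁻⁷) = 7.739×10^3 J/m³.

u ≈ 7740 J/m³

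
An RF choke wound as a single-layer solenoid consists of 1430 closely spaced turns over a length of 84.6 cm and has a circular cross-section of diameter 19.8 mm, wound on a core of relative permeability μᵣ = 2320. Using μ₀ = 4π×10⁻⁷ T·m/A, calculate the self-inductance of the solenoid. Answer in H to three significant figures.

A = π(d/2)² = π(9.900×10^-3 m)² = 3.079×10^-4 m².
For a long solenoid, L = μ₀μᵣN²A/ℓ.
L = (4π×10⁻⁷)(2320)(1430)²(3.079×10^-4)/(0.846 m) = 2.17 H.

L ≈ 2.17 H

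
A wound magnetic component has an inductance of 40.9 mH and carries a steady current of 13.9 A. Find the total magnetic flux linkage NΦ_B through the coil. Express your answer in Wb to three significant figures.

NΦ_B ≈ 0.569 Wb

From L = NΦ_B/I, the flux linkage is NΦ_B = LI.
NΦ_B = (4.090×10^-2 H)(13.9 A) = 0.5685 Wb.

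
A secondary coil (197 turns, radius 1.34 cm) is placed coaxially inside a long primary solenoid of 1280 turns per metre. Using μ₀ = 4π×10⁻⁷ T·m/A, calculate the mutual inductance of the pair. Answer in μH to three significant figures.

M ≈ 179 μH

The outer solenoid produces a uniform field B₁ = μ₀n₁I₁ across the inner coil,
so the flux linkage is N₂Φ = N₂B₁A₂ = μ₀n₁N₂A₂·I₁, giving M = μ₀n₁N₂A₂.
A₂ = πr² = π(1.340×10^-2 m)² = 5.641×10^-4 m².
M = (4π×10⁻⁷)(1280)(197)(5.641×10^-4) = 1.787×10^-4 H.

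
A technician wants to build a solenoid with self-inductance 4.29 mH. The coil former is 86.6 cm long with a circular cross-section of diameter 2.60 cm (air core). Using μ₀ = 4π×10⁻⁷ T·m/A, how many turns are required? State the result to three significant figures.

N ≈ 2360 turns

A = π(d/2)² = π(1.300×10^-2 m)² = 5.309×10^-4 m².
From L = μ₀N²A/ℓ, N = √(Lℓ / (μ₀A)).
N = √[(4.290×10^-3)(0.866) / ((4π×10⁻⁷)×5.309×10^-4)] = √(5.568×10^6) ≈ 2359.7.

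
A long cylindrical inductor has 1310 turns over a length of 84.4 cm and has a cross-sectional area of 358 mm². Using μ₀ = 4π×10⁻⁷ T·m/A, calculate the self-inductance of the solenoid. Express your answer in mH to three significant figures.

A = 358 mm² = 3.580×10^-4 m².
For a long solenoid, L = μ₀N²A/ℓ.
L = (4π×10⁻⁷)(1310)²(3.580×10^-4)/(0.844 m) = 9.147×10^-4 H.

L ≈ 0.915 mH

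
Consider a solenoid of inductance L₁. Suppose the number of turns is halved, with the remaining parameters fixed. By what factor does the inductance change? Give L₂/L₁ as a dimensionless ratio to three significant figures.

For a solenoid, L ∝ μᵣN²A/ℓ.
L₂/L₁ = (0.5)^2 = 0.250.

L₂/L₁ = 0.250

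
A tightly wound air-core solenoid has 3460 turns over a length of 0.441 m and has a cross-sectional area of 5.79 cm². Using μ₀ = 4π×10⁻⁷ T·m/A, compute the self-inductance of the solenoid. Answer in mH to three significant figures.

L ≈ 19.8 mH

A = 5.79 cm² = 5.790×10^-4 m².
For a long solenoid, L = μ₀N²A/ℓ.
L = (4π×10⁻⁷)(3460)²(5.790×10^-4)/(0.441 m) = 1.975×10^-2 H.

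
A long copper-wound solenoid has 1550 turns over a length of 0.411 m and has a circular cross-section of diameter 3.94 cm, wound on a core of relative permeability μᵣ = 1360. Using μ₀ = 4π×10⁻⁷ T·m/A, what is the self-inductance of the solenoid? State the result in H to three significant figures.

A = π(d/2)² = π(1.970×10^-2 m)² = 1.219×10^-3 m².
For a long solenoid, L = μ₀μᵣN²A/ℓ.
L = (4π×10⁻⁷)(1360)(1550)²(1.219×10^-3)/(0.411 m) = 12.18 H.

L ≈ 12.2 H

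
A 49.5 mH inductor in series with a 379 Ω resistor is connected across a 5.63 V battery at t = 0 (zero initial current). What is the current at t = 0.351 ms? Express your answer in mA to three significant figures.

I ≈ 13.8 mA

τ = L/R = 4.950×10^-2/379 = 1.306×10^-4 s; final current I_∞ = ε/R = 5.63/379 = 1.485×10^-2 A.
I(t) = I_∞(1 − e^(−t/τ)) with t/τ = 2.687.
I = (1.485×10^-2)(1 − e^(−2.687)) = 1.384×10^-2 A.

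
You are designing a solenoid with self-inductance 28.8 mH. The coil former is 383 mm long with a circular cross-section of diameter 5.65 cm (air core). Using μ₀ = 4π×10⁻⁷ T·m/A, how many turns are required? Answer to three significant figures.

N ≈ 1870 turns

A = π(d/2)² = π(2.825×10^-2 m)² = 2.507×10^-3 m².
From L = μ₀N²A/ℓ, N = √(Lℓ / (μ₀A)).
N = √[(2.880×10^-2)(0.383) / ((4π×10⁻⁷)×2.507×10^-3)] = √(3.501×10^6) ≈ 1871.1.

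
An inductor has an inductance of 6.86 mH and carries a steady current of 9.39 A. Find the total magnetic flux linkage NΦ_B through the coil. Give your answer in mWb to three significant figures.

NΦ_B ≈ 64.4 mWb

From L = NΦ_B/I, the flux linkage is NΦ_B = LI.
NΦ_B = (6.860×10^-3 H)(9.39 A) = 6.442×10^-2 Wb.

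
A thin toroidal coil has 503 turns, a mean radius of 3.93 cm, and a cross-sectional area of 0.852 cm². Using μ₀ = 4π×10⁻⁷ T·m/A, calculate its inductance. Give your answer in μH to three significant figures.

L ≈ 110 μH

For a thin toroid, L = μ₀N²A/(2πR).
L = (4π×10⁻⁷)(503)²(8.520×10^-5) / (2π×3.930×10^-2 m) = 1.097×10^-4 H.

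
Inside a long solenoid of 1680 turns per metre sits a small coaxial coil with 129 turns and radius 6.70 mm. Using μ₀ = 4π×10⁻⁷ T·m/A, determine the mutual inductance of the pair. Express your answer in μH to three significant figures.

The outer solenoid produces a uniform field B₁ = μ₀n₁I₁ across the inner coil,
so the flux linkage is N₂Φ = N₂B₁A₂ = μ₀n₁N₂A₂·I₁, giving M = μ₀n₁N₂A₂.
A₂ = πr² = π(6.700×10^-3 m)² = 1.410×10^-4 m².
M = (4π×10⁻⁷)(1680)(129)(1.410×10^-4) = 3.841×10^-5 H.

M ≈ 38.4 μH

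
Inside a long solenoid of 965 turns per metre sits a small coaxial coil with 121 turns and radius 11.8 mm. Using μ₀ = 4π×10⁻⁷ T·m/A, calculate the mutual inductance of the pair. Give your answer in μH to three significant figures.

M ≈ 64.2 μH

The outer solenoid produces a uniform field B₁ = μ₀n₁I₁ across the inner coil,
so the flux linkage is N₂Φ = N₂B₁A₂ = μ₀n₁N₂A₂·I₁, giving M = μ₀n₁N₂A₂.
A₂ = πr² = π(1.180×10^-2 m)² = 4.374×10^-4 m².
M = (4π×10⁻⁷)(965)(121)(4.374×10^-4) = 6.419×10^-5 H.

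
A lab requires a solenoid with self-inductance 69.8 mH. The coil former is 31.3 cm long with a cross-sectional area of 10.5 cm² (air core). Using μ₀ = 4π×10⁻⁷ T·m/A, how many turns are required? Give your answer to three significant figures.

A = 10.5 cm² = 1.050×10^-3 m².
From L = μ₀N²A/ℓ, N = √(Lℓ / (μ₀A)).
N = √[(6.980×10^-2)(0.313) / ((4π×10⁻⁷)×1.050×10^-3)] = √(1.656×10^7) ≈ 4069.1.

N ≈ 4070 turns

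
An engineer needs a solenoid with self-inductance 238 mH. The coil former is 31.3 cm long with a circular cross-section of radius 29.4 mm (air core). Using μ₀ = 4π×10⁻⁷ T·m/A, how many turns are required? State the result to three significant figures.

N ≈ 4670 turns

A = πr² = π(2.940×10^-2 m)² = 2.715×10^-3 m².
From L = μ₀N²A/ℓ, N = √(Lℓ / (μ₀A)).
N = √[(0.238)(0.313) / ((4π×10⁻⁷)×2.715×10^-3)] = √(2.183×10^7) ≈ 4672.3.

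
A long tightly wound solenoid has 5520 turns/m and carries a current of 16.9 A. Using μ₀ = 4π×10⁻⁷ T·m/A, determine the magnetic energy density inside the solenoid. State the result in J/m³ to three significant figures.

u ≈ 5470 J/m³

B = μ₀nI = (4π×10⁻⁷)(5.520×10^3)(16.9) = 0.1172 T.
u = B²/(2μ₀) = (0.1172)²/(2×4π×10⁻⁷) = 5.468×10^3 J/m³.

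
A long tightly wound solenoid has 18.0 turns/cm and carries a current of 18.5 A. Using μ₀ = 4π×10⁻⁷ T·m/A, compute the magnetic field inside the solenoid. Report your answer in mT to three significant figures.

B ≈ 41.8 mT

Inside a long solenoid, B = μ₀nI.
B = (4π×10⁻⁷)(1.800×10^3 m⁻¹)(18.5 A) = 4.1846×10^-2 T.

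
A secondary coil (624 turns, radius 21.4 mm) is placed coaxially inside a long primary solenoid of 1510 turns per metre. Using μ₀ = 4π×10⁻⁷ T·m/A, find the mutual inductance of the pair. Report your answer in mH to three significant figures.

The outer solenoid produces a uniform field B₁ = μ₀n₁I₁ across the inner coil,
so the flux linkage is N₂Φ = N₂B₁A₂ = μ₀n₁N₂A₂·I₁, giving M = μ₀n₁N₂A₂.
A₂ = πr² = π(2.140×10^-2 m)² = 1.439×10^-3 m².
M = (4π×10⁻⁷)(1510)(624)(1.439×10^-3) = 1.704×10^-3 H.

M ≈ 1.70 mH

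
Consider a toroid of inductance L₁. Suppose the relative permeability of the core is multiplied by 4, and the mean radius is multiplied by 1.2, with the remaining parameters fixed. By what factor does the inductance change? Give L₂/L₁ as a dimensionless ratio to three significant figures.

For a toroid, L ∝ μᵣN²A/R.
L₂/L₁ = (4) × (1.2)^-1 = 3.33.

L₂/L₁ = 3.33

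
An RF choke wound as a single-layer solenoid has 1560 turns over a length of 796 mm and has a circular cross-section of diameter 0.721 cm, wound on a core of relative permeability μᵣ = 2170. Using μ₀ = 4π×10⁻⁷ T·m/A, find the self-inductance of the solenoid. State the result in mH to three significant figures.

L ≈ 340 mH

A = π(d/2)² = π(3.605×10^-3 m)² = 4.083×10^-5 m².
For a long solenoid, L = μ₀μᵣN²A/ℓ.
L = (4π×10⁻⁷)(2170)(1560)²(4.083×10^-5)/(0.796 m) = 0.3404 H.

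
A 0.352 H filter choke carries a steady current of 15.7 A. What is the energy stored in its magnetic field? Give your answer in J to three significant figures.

U ≈ 43.4 J

Stored magnetic energy: U = ½LI².
U = ½(0.352 H)(15.7 A)² = 43.38 J.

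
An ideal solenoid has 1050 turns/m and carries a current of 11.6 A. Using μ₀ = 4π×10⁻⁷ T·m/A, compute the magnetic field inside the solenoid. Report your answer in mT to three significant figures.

B ≈ 15.3 mT

Inside a long solenoid, B = μ₀nI.
B = (4π×10⁻⁷)(1.050×10^3 m⁻¹)(11.6 A) = 1.531×10^-2 T.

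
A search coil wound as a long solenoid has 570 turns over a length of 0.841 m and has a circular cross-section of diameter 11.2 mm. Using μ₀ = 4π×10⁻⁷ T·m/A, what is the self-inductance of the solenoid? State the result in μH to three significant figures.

L ≈ 47.8 μH

A = π(d/2)² = π(5.600×10^-3 m)² = 9.852×10^-5 m².
For a long solenoid, L = μ₀N²A/ℓ.
L = (4π×10⁻⁷)(570)²(9.852×10^-5)/(0.841 m) = 4.783×10^-5 H.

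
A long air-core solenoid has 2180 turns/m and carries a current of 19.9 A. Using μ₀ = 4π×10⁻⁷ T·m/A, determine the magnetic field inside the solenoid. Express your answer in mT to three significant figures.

Inside a long solenoid, B = μ₀nI.
B = (4π×10⁻⁷)(2.180×10^3 m⁻¹)(19.9 A) = 5.452×10^-2 T.

B ≈ 54.5 mT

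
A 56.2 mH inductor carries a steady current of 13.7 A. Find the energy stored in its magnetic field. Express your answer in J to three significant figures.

U ≈ 5.27 J

Stored magnetic energy: U = ½LI².
U = ½(5.620×10^-2 H)(13.7 A)² = 5.274 J.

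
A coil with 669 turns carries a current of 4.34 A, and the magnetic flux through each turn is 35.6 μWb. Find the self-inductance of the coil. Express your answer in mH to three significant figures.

L ≈ 5.49 mH

Self-inductance is defined by L = NΦ_B/I (flux linkage over current).
L = (669)(3.560×10^-5 Wb)/(4.34 A) = 5.488×10^-3 H.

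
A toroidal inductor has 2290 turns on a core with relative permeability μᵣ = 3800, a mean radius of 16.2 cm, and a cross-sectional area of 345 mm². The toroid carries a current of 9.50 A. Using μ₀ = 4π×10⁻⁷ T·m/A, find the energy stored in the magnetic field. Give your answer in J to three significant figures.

U ≈ 383 J

L = μ₀μᵣN²A/(2πR) = (4π×10⁻⁷)(3800)(2290)²(3.450×10^-4)/(2π×0.162) = 8.488 H.
U = ½LI² = ½(8.488)(9.50)² = 383 J.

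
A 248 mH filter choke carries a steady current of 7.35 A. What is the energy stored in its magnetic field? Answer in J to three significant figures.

Stored magnetic energy: U = ½LI².
U = ½(0.248 H)(7.35 A)² = 6.699 J.

U ≈ 6.70 J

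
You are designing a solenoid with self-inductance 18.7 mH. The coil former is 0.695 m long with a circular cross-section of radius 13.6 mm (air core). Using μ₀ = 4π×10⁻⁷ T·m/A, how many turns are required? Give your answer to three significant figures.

A = πr² = π(1.360×10^-2 m)² = 5.811×10^-4 m².
From L = μ₀N²A/ℓ, N = √(Lℓ / (μ₀A)).
N = √[(1.870×10^-2)(0.695) / ((4π×10⁻⁷)×5.811×10^-4)] = √(1.780×10^7) ≈ 4218.9.

N ≈ 4220 turns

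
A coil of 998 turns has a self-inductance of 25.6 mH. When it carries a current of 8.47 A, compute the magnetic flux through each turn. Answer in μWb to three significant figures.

From L = NΦ_B/I, the flux per turn is Φ_B = LI/N.
Φ_B = (2.560×10^-2 H)(8.47 A)/998 = 2.173×10^-4 Wb.

Φ_B ≈ 217 μWb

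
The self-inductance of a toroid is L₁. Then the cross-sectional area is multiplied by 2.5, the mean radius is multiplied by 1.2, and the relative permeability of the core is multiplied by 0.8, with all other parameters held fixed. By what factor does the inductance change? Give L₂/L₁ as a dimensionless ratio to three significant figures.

For a toroid, L ∝ μᵣN²A/R.
L₂/L₁ = (2.5) × (1.2)^-1 × (0.8) = 1.67.

L₂/L₁ = 1.67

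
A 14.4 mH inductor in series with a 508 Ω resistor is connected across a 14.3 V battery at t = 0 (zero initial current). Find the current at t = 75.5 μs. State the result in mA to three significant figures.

I ≈ 26.2 mA

τ = L/R = 1.440×10^-2/508 = 2.8346×10^-5 s; final current I_∞ = ε/R = 14.3/508 = 2.81496×10^-2 A.
I(t) = I_∞(1 − e^(−t/τ)) with t/τ = 2.663.
I = (2.81496×10^-2)(1 − e^(−2.663)) = 2.619×10^-2 A.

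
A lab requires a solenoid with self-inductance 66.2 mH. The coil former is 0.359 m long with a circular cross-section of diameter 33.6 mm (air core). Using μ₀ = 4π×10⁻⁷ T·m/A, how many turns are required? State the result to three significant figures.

A = π(d/2)² = π(1.680×10^-2 m)² = 8.867×10^-4 m².
From L = μ₀N²A/ℓ, N = √(Lℓ / (μ₀A)).
N = √[(6.620×10^-2)(0.359) / ((4π×10⁻⁷)×8.867×10^-4)] = √(2.133×10^7) ≈ 4618.4.

N ≈ 4620 turns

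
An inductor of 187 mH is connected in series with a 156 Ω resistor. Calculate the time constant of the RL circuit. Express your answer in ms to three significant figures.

τ = L/R = (0.187 H)/(156 Ω) = 1.199×10^-3 s.

τ ≈ 1.20 ms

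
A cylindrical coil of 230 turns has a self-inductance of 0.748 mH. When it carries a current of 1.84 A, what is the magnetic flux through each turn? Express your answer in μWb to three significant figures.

From L = NΦ_B/I, the flux per turn is Φ_B = LI/N.
Φ_B = (7.480×10^-4 H)(1.84 A)/230 = 5.984×10^-6 Wb.

Φ_B ≈ 5.98 μWb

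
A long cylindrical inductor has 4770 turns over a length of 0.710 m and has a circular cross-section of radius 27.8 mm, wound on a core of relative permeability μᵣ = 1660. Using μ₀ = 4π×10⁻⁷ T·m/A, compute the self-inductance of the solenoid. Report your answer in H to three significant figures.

A = πr² = π(2.780×10^-2 m)² = 2.428×10^-3 m².
For a long solenoid, L = μ₀μᵣN²A/ℓ.
L = (4π×10⁻⁷)(1660)(4770)²(2.428×10^-3)/(0.71 m) = 162.3 H.

L ≈ 162 H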